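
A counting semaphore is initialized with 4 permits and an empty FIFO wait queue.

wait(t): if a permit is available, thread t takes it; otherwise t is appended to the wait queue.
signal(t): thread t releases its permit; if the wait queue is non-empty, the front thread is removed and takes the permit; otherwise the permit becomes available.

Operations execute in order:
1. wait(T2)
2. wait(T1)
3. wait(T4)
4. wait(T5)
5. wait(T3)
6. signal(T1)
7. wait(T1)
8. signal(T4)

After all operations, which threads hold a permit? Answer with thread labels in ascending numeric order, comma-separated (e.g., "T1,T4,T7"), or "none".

Step 1: wait(T2) -> count=3 queue=[] holders={T2}
Step 2: wait(T1) -> count=2 queue=[] holders={T1,T2}
Step 3: wait(T4) -> count=1 queue=[] holders={T1,T2,T4}
Step 4: wait(T5) -> count=0 queue=[] holders={T1,T2,T4,T5}
Step 5: wait(T3) -> count=0 queue=[T3] holders={T1,T2,T4,T5}
Step 6: signal(T1) -> count=0 queue=[] holders={T2,T3,T4,T5}
Step 7: wait(T1) -> count=0 queue=[T1] holders={T2,T3,T4,T5}
Step 8: signal(T4) -> count=0 queue=[] holders={T1,T2,T3,T5}
Final holders: T1,T2,T3,T5

Answer: T1,T2,T3,T5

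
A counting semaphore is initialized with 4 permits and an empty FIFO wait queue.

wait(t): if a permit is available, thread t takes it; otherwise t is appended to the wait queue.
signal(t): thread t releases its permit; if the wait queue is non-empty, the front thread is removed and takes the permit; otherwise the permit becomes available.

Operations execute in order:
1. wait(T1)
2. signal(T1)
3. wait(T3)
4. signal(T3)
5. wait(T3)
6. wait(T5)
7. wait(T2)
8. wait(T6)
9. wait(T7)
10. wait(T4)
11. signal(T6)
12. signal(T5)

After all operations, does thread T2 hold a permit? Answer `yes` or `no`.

Answer: yes

Derivation:
Step 1: wait(T1) -> count=3 queue=[] holders={T1}
Step 2: signal(T1) -> count=4 queue=[] holders={none}
Step 3: wait(T3) -> count=3 queue=[] holders={T3}
Step 4: signal(T3) -> count=4 queue=[] holders={none}
Step 5: wait(T3) -> count=3 queue=[] holders={T3}
Step 6: wait(T5) -> count=2 queue=[] holders={T3,T5}
Step 7: wait(T2) -> count=1 queue=[] holders={T2,T3,T5}
Step 8: wait(T6) -> count=0 queue=[] holders={T2,T3,T5,T6}
Step 9: wait(T7) -> count=0 queue=[T7] holders={T2,T3,T5,T6}
Step 10: wait(T4) -> count=0 queue=[T7,T4] holders={T2,T3,T5,T6}
Step 11: signal(T6) -> count=0 queue=[T4] holders={T2,T3,T5,T7}
Step 12: signal(T5) -> count=0 queue=[] holders={T2,T3,T4,T7}
Final holders: {T2,T3,T4,T7} -> T2 in holders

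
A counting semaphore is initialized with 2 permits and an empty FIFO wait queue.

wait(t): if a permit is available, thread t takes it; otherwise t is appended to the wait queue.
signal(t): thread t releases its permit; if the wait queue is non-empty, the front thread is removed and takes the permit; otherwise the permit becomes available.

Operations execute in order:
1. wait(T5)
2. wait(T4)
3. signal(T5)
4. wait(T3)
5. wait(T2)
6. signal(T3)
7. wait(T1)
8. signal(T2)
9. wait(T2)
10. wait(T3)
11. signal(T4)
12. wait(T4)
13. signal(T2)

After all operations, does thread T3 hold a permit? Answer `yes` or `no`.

Step 1: wait(T5) -> count=1 queue=[] holders={T5}
Step 2: wait(T4) -> count=0 queue=[] holders={T4,T5}
Step 3: signal(T5) -> count=1 queue=[] holders={T4}
Step 4: wait(T3) -> count=0 queue=[] holders={T3,T4}
Step 5: wait(T2) -> count=0 queue=[T2] holders={T3,T4}
Step 6: signal(T3) -> count=0 queue=[] holders={T2,T4}
Step 7: wait(T1) -> count=0 queue=[T1] holders={T2,T4}
Step 8: signal(T2) -> count=0 queue=[] holders={T1,T4}
Step 9: wait(T2) -> count=0 queue=[T2] holders={T1,T4}
Step 10: wait(T3) -> count=0 queue=[T2,T3] holders={T1,T4}
Step 11: signal(T4) -> count=0 queue=[T3] holders={T1,T2}
Step 12: wait(T4) -> count=0 queue=[T3,T4] holders={T1,T2}
Step 13: signal(T2) -> count=0 queue=[T4] holders={T1,T3}
Final holders: {T1,T3} -> T3 in holders

Answer: yes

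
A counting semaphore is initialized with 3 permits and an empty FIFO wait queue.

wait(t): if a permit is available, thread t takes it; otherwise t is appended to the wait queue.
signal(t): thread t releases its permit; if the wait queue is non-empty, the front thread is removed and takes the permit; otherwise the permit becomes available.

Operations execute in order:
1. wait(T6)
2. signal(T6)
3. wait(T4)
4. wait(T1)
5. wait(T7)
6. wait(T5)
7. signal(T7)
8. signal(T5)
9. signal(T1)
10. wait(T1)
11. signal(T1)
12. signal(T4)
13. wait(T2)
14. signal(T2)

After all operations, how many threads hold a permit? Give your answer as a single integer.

Answer: 0

Derivation:
Step 1: wait(T6) -> count=2 queue=[] holders={T6}
Step 2: signal(T6) -> count=3 queue=[] holders={none}
Step 3: wait(T4) -> count=2 queue=[] holders={T4}
Step 4: wait(T1) -> count=1 queue=[] holders={T1,T4}
Step 5: wait(T7) -> count=0 queue=[] holders={T1,T4,T7}
Step 6: wait(T5) -> count=0 queue=[T5] holders={T1,T4,T7}
Step 7: signal(T7) -> count=0 queue=[] holders={T1,T4,T5}
Step 8: signal(T5) -> count=1 queue=[] holders={T1,T4}
Step 9: signal(T1) -> count=2 queue=[] holders={T4}
Step 10: wait(T1) -> count=1 queue=[] holders={T1,T4}
Step 11: signal(T1) -> count=2 queue=[] holders={T4}
Step 12: signal(T4) -> count=3 queue=[] holders={none}
Step 13: wait(T2) -> count=2 queue=[] holders={T2}
Step 14: signal(T2) -> count=3 queue=[] holders={none}
Final holders: {none} -> 0 thread(s)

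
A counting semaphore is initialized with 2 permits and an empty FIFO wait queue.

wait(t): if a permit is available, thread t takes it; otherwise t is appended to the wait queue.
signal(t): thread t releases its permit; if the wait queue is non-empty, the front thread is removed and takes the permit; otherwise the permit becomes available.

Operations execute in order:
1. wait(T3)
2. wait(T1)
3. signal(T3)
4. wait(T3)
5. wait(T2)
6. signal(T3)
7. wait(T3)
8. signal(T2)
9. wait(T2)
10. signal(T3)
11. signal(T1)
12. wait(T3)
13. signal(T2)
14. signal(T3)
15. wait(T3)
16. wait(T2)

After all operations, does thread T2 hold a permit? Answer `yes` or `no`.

Step 1: wait(T3) -> count=1 queue=[] holders={T3}
Step 2: wait(T1) -> count=0 queue=[] holders={T1,T3}
Step 3: signal(T3) -> count=1 queue=[] holders={T1}
Step 4: wait(T3) -> count=0 queue=[] holders={T1,T3}
Step 5: wait(T2) -> count=0 queue=[T2] holders={T1,T3}
Step 6: signal(T3) -> count=0 queue=[] holders={T1,T2}
Step 7: wait(T3) -> count=0 queue=[T3] holders={T1,T2}
Step 8: signal(T2) -> count=0 queue=[] holders={T1,T3}
Step 9: wait(T2) -> count=0 queue=[T2] holders={T1,T3}
Step 10: signal(T3) -> count=0 queue=[] holders={T1,T2}
Step 11: signal(T1) -> count=1 queue=[] holders={T2}
Step 12: wait(T3) -> count=0 queue=[] holders={T2,T3}
Step 13: signal(T2) -> count=1 queue=[] holders={T3}
Step 14: signal(T3) -> count=2 queue=[] holders={none}
Step 15: wait(T3) -> count=1 queue=[] holders={T3}
Step 16: wait(T2) -> count=0 queue=[] holders={T2,T3}
Final holders: {T2,T3} -> T2 in holders

Answer: yes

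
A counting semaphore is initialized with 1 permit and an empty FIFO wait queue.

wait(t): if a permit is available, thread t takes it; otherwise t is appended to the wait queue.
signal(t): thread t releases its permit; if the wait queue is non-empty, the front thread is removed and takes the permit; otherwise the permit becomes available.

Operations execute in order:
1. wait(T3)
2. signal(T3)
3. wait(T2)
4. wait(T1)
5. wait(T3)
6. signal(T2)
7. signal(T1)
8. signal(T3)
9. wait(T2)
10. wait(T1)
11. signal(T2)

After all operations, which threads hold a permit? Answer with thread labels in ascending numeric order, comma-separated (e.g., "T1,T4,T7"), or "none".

Answer: T1

Derivation:
Step 1: wait(T3) -> count=0 queue=[] holders={T3}
Step 2: signal(T3) -> count=1 queue=[] holders={none}
Step 3: wait(T2) -> count=0 queue=[] holders={T2}
Step 4: wait(T1) -> count=0 queue=[T1] holders={T2}
Step 5: wait(T3) -> count=0 queue=[T1,T3] holders={T2}
Step 6: signal(T2) -> count=0 queue=[T3] holders={T1}
Step 7: signal(T1) -> count=0 queue=[] holders={T3}
Step 8: signal(T3) -> count=1 queue=[] holders={none}
Step 9: wait(T2) -> count=0 queue=[] holders={T2}
Step 10: wait(T1) -> count=0 queue=[T1] holders={T2}
Step 11: signal(T2) -> count=0 queue=[] holders={T1}
Final holders: T1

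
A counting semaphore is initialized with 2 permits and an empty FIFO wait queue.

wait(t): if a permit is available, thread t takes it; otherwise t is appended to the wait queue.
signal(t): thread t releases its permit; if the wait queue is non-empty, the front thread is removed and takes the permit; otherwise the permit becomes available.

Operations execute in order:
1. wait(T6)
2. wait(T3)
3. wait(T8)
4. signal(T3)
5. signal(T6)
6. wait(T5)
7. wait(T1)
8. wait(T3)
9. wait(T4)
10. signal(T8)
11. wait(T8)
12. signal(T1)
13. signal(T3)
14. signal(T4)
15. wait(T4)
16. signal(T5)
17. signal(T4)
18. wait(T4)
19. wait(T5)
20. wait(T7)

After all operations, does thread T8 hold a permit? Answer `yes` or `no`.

Step 1: wait(T6) -> count=1 queue=[] holders={T6}
Step 2: wait(T3) -> count=0 queue=[] holders={T3,T6}
Step 3: wait(T8) -> count=0 queue=[T8] holders={T3,T6}
Step 4: signal(T3) -> count=0 queue=[] holders={T6,T8}
Step 5: signal(T6) -> count=1 queue=[] holders={T8}
Step 6: wait(T5) -> count=0 queue=[] holders={T5,T8}
Step 7: wait(T1) -> count=0 queue=[T1] holders={T5,T8}
Step 8: wait(T3) -> count=0 queue=[T1,T3] holders={T5,T8}
Step 9: wait(T4) -> count=0 queue=[T1,T3,T4] holders={T5,T8}
Step 10: signal(T8) -> count=0 queue=[T3,T4] holders={T1,T5}
Step 11: wait(T8) -> count=0 queue=[T3,T4,T8] holders={T1,T5}
Step 12: signal(T1) -> count=0 queue=[T4,T8] holders={T3,T5}
Step 13: signal(T3) -> count=0 queue=[T8] holders={T4,T5}
Step 14: signal(T4) -> count=0 queue=[] holders={T5,T8}
Step 15: wait(T4) -> count=0 queue=[T4] holders={T5,T8}
Step 16: signal(T5) -> count=0 queue=[] holders={T4,T8}
Step 17: signal(T4) -> count=1 queue=[] holders={T8}
Step 18: wait(T4) -> count=0 queue=[] holders={T4,T8}
Step 19: wait(T5) -> count=0 queue=[T5] holders={T4,T8}
Step 20: wait(T7) -> count=0 queue=[T5,T7] holders={T4,T8}
Final holders: {T4,T8} -> T8 in holders

Answer: yes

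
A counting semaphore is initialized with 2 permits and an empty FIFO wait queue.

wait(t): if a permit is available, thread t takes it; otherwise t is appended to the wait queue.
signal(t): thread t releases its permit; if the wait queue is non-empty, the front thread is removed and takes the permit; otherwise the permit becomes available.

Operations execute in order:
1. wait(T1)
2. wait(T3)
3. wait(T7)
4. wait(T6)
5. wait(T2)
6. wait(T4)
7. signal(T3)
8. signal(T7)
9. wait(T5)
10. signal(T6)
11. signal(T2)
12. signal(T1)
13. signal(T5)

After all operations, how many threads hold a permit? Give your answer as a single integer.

Answer: 1

Derivation:
Step 1: wait(T1) -> count=1 queue=[] holders={T1}
Step 2: wait(T3) -> count=0 queue=[] holders={T1,T3}
Step 3: wait(T7) -> count=0 queue=[T7] holders={T1,T3}
Step 4: wait(T6) -> count=0 queue=[T7,T6] holders={T1,T3}
Step 5: wait(T2) -> count=0 queue=[T7,T6,T2] holders={T1,T3}
Step 6: wait(T4) -> count=0 queue=[T7,T6,T2,T4] holders={T1,T3}
Step 7: signal(T3) -> count=0 queue=[T6,T2,T4] holders={T1,T7}
Step 8: signal(T7) -> count=0 queue=[T2,T4] holders={T1,T6}
Step 9: wait(T5) -> count=0 queue=[T2,T4,T5] holders={T1,T6}
Step 10: signal(T6) -> count=0 queue=[T4,T5] holders={T1,T2}
Step 11: signal(T2) -> count=0 queue=[T5] holders={T1,T4}
Step 12: signal(T1) -> count=0 queue=[] holders={T4,T5}
Step 13: signal(T5) -> count=1 queue=[] holders={T4}
Final holders: {T4} -> 1 thread(s)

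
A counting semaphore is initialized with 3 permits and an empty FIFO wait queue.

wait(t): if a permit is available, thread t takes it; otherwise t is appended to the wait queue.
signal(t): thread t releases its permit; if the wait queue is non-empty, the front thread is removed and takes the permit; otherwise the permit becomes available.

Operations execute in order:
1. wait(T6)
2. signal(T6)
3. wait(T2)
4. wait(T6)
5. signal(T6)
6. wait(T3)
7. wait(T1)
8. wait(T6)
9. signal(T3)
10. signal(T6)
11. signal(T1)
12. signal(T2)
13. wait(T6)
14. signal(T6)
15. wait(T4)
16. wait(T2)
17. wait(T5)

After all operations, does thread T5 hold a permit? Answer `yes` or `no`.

Step 1: wait(T6) -> count=2 queue=[] holders={T6}
Step 2: signal(T6) -> count=3 queue=[] holders={none}
Step 3: wait(T2) -> count=2 queue=[] holders={T2}
Step 4: wait(T6) -> count=1 queue=[] holders={T2,T6}
Step 5: signal(T6) -> count=2 queue=[] holders={T2}
Step 6: wait(T3) -> count=1 queue=[] holders={T2,T3}
Step 7: wait(T1) -> count=0 queue=[] holders={T1,T2,T3}
Step 8: wait(T6) -> count=0 queue=[T6] holders={T1,T2,T3}
Step 9: signal(T3) -> count=0 queue=[] holders={T1,T2,T6}
Step 10: signal(T6) -> count=1 queue=[] holders={T1,T2}
Step 11: signal(T1) -> count=2 queue=[] holders={T2}
Step 12: signal(T2) -> count=3 queue=[] holders={none}
Step 13: wait(T6) -> count=2 queue=[] holders={T6}
Step 14: signal(T6) -> count=3 queue=[] holders={none}
Step 15: wait(T4) -> count=2 queue=[] holders={T4}
Step 16: wait(T2) -> count=1 queue=[] holders={T2,T4}
Step 17: wait(T5) -> count=0 queue=[] holders={T2,T4,T5}
Final holders: {T2,T4,T5} -> T5 in holders

Answer: yes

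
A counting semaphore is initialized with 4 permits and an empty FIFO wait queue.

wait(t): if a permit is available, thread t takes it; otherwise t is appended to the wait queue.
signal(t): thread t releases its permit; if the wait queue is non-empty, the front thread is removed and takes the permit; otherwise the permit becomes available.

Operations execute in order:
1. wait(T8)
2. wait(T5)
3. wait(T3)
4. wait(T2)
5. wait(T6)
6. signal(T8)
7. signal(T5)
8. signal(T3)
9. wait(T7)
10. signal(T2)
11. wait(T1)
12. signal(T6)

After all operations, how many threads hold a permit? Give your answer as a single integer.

Step 1: wait(T8) -> count=3 queue=[] holders={T8}
Step 2: wait(T5) -> count=2 queue=[] holders={T5,T8}
Step 3: wait(T3) -> count=1 queue=[] holders={T3,T5,T8}
Step 4: wait(T2) -> count=0 queue=[] holders={T2,T3,T5,T8}
Step 5: wait(T6) -> count=0 queue=[T6] holders={T2,T3,T5,T8}
Step 6: signal(T8) -> count=0 queue=[] holders={T2,T3,T5,T6}
Step 7: signal(T5) -> count=1 queue=[] holders={T2,T3,T6}
Step 8: signal(T3) -> count=2 queue=[] holders={T2,T6}
Step 9: wait(T7) -> count=1 queue=[] holders={T2,T6,T7}
Step 10: signal(T2) -> count=2 queue=[] holders={T6,T7}
Step 11: wait(T1) -> count=1 queue=[] holders={T1,T6,T7}
Step 12: signal(T6) -> count=2 queue=[] holders={T1,T7}
Final holders: {T1,T7} -> 2 thread(s)

Answer: 2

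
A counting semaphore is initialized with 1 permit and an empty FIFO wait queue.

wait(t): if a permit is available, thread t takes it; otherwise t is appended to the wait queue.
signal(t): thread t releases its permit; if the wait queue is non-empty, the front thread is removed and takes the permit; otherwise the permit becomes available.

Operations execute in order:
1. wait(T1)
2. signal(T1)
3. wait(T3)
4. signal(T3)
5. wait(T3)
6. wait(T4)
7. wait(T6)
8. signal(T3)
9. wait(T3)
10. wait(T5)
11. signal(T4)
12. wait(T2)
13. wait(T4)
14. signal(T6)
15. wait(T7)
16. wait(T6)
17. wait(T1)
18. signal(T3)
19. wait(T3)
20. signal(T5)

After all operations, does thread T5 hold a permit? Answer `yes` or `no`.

Answer: no

Derivation:
Step 1: wait(T1) -> count=0 queue=[] holders={T1}
Step 2: signal(T1) -> count=1 queue=[] holders={none}
Step 3: wait(T3) -> count=0 queue=[] holders={T3}
Step 4: signal(T3) -> count=1 queue=[] holders={none}
Step 5: wait(T3) -> count=0 queue=[] holders={T3}
Step 6: wait(T4) -> count=0 queue=[T4] holders={T3}
Step 7: wait(T6) -> count=0 queue=[T4,T6] holders={T3}
Step 8: signal(T3) -> count=0 queue=[T6] holders={T4}
Step 9: wait(T3) -> count=0 queue=[T6,T3] holders={T4}
Step 10: wait(T5) -> count=0 queue=[T6,T3,T5] holders={T4}
Step 11: signal(T4) -> count=0 queue=[T3,T5] holders={T6}
Step 12: wait(T2) -> count=0 queue=[T3,T5,T2] holders={T6}
Step 13: wait(T4) -> count=0 queue=[T3,T5,T2,T4] holders={T6}
Step 14: signal(T6) -> count=0 queue=[T5,T2,T4] holders={T3}
Step 15: wait(T7) -> count=0 queue=[T5,T2,T4,T7] holders={T3}
Step 16: wait(T6) -> count=0 queue=[T5,T2,T4,T7,T6] holders={T3}
Step 17: wait(T1) -> count=0 queue=[T5,T2,T4,T7,T6,T1] holders={T3}
Step 18: signal(T3) -> count=0 queue=[T2,T4,T7,T6,T1] holders={T5}
Step 19: wait(T3) -> count=0 queue=[T2,T4,T7,T6,T1,T3] holders={T5}
Step 20: signal(T5) -> count=0 queue=[T4,T7,T6,T1,T3] holders={T2}
Final holders: {T2} -> T5 not in holders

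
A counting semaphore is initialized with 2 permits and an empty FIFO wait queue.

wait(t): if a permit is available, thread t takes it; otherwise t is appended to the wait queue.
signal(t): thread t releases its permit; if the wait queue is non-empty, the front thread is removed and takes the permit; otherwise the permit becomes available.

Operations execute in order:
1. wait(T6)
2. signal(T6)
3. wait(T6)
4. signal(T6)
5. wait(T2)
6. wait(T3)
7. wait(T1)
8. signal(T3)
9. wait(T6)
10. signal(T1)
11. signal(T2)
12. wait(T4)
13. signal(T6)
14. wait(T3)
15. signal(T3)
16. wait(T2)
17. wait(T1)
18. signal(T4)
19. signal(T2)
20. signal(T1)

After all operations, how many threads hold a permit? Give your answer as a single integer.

Step 1: wait(T6) -> count=1 queue=[] holders={T6}
Step 2: signal(T6) -> count=2 queue=[] holders={none}
Step 3: wait(T6) -> count=1 queue=[] holders={T6}
Step 4: signal(T6) -> count=2 queue=[] holders={none}
Step 5: wait(T2) -> count=1 queue=[] holders={T2}
Step 6: wait(T3) -> count=0 queue=[] holders={T2,T3}
Step 7: wait(T1) -> count=0 queue=[T1] holders={T2,T3}
Step 8: signal(T3) -> count=0 queue=[] holders={T1,T2}
Step 9: wait(T6) -> count=0 queue=[T6] holders={T1,T2}
Step 10: signal(T1) -> count=0 queue=[] holders={T2,T6}
Step 11: signal(T2) -> count=1 queue=[] holders={T6}
Step 12: wait(T4) -> count=0 queue=[] holders={T4,T6}
Step 13: signal(T6) -> count=1 queue=[] holders={T4}
Step 14: wait(T3) -> count=0 queue=[] holders={T3,T4}
Step 15: signal(T3) -> count=1 queue=[] holders={T4}
Step 16: wait(T2) -> count=0 queue=[] holders={T2,T4}
Step 17: wait(T1) -> count=0 queue=[T1] holders={T2,T4}
Step 18: signal(T4) -> count=0 queue=[] holders={T1,T2}
Step 19: signal(T2) -> count=1 queue=[] holders={T1}
Step 20: signal(T1) -> count=2 queue=[] holders={none}
Final holders: {none} -> 0 thread(s)

Answer: 0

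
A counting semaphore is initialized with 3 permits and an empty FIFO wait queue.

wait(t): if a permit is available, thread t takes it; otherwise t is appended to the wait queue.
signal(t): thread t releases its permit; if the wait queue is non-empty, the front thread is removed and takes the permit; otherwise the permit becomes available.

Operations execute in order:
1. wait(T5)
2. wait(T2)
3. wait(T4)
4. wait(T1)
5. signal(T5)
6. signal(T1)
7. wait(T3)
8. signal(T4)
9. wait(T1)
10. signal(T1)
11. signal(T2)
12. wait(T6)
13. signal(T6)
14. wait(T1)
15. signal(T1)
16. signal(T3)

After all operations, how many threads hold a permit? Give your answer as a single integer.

Step 1: wait(T5) -> count=2 queue=[] holders={T5}
Step 2: wait(T2) -> count=1 queue=[] holders={T2,T5}
Step 3: wait(T4) -> count=0 queue=[] holders={T2,T4,T5}
Step 4: wait(T1) -> count=0 queue=[T1] holders={T2,T4,T5}
Step 5: signal(T5) -> count=0 queue=[] holders={T1,T2,T4}
Step 6: signal(T1) -> count=1 queue=[] holders={T2,T4}
Step 7: wait(T3) -> count=0 queue=[] holders={T2,T3,T4}
Step 8: signal(T4) -> count=1 queue=[] holders={T2,T3}
Step 9: wait(T1) -> count=0 queue=[] holders={T1,T2,T3}
Step 10: signal(T1) -> count=1 queue=[] holders={T2,T3}
Step 11: signal(T2) -> count=2 queue=[] holders={T3}
Step 12: wait(T6) -> count=1 queue=[] holders={T3,T6}
Step 13: signal(T6) -> count=2 queue=[] holders={T3}
Step 14: wait(T1) -> count=1 queue=[] holders={T1,T3}
Step 15: signal(T1) -> count=2 queue=[] holders={T3}
Step 16: signal(T3) -> count=3 queue=[] holders={none}
Final holders: {none} -> 0 thread(s)

Answer: 0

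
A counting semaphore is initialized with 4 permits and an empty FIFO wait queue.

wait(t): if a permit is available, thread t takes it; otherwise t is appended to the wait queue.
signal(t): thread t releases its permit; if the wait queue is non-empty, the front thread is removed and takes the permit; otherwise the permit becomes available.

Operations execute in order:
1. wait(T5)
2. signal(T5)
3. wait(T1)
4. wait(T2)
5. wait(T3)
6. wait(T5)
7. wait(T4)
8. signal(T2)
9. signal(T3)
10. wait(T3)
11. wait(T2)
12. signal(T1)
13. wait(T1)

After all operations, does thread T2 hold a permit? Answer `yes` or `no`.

Answer: yes

Derivation:
Step 1: wait(T5) -> count=3 queue=[] holders={T5}
Step 2: signal(T5) -> count=4 queue=[] holders={none}
Step 3: wait(T1) -> count=3 queue=[] holders={T1}
Step 4: wait(T2) -> count=2 queue=[] holders={T1,T2}
Step 5: wait(T3) -> count=1 queue=[] holders={T1,T2,T3}
Step 6: wait(T5) -> count=0 queue=[] holders={T1,T2,T3,T5}
Step 7: wait(T4) -> count=0 queue=[T4] holders={T1,T2,T3,T5}
Step 8: signal(T2) -> count=0 queue=[] holders={T1,T3,T4,T5}
Step 9: signal(T3) -> count=1 queue=[] holders={T1,T4,T5}
Step 10: wait(T3) -> count=0 queue=[] holders={T1,T3,T4,T5}
Step 11: wait(T2) -> count=0 queue=[T2] holders={T1,T3,T4,T5}
Step 12: signal(T1) -> count=0 queue=[] holders={T2,T3,T4,T5}
Step 13: wait(T1) -> count=0 queue=[T1] holders={T2,T3,T4,T5}
Final holders: {T2,T3,T4,T5} -> T2 in holders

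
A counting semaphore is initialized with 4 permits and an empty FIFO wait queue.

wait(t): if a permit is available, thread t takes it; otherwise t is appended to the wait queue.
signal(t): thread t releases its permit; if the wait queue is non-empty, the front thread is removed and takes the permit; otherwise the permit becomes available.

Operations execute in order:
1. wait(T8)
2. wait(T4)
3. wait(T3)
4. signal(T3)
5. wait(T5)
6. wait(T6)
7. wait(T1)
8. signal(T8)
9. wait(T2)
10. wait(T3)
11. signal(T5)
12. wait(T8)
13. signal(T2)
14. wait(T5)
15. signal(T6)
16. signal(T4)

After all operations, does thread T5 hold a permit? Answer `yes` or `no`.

Step 1: wait(T8) -> count=3 queue=[] holders={T8}
Step 2: wait(T4) -> count=2 queue=[] holders={T4,T8}
Step 3: wait(T3) -> count=1 queue=[] holders={T3,T4,T8}
Step 4: signal(T3) -> count=2 queue=[] holders={T4,T8}
Step 5: wait(T5) -> count=1 queue=[] holders={T4,T5,T8}
Step 6: wait(T6) -> count=0 queue=[] holders={T4,T5,T6,T8}
Step 7: wait(T1) -> count=0 queue=[T1] holders={T4,T5,T6,T8}
Step 8: signal(T8) -> count=0 queue=[] holders={T1,T4,T5,T6}
Step 9: wait(T2) -> count=0 queue=[T2] holders={T1,T4,T5,T6}
Step 10: wait(T3) -> count=0 queue=[T2,T3] holders={T1,T4,T5,T6}
Step 11: signal(T5) -> count=0 queue=[T3] holders={T1,T2,T4,T6}
Step 12: wait(T8) -> count=0 queue=[T3,T8] holders={T1,T2,T4,T6}
Step 13: signal(T2) -> count=0 queue=[T8] holders={T1,T3,T4,T6}
Step 14: wait(T5) -> count=0 queue=[T8,T5] holders={T1,T3,T4,T6}
Step 15: signal(T6) -> count=0 queue=[T5] holders={T1,T3,T4,T8}
Step 16: signal(T4) -> count=0 queue=[] holders={T1,T3,T5,T8}
Final holders: {T1,T3,T5,T8} -> T5 in holders

Answer: yes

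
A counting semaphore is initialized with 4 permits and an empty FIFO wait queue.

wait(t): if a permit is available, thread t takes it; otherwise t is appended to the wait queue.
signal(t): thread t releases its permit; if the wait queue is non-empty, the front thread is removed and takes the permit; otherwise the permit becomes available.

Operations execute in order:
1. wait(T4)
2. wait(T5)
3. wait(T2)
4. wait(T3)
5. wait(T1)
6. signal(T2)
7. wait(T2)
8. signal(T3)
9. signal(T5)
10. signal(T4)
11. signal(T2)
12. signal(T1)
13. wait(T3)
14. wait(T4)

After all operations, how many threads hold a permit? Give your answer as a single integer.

Step 1: wait(T4) -> count=3 queue=[] holders={T4}
Step 2: wait(T5) -> count=2 queue=[] holders={T4,T5}
Step 3: wait(T2) -> count=1 queue=[] holders={T2,T4,T5}
Step 4: wait(T3) -> count=0 queue=[] holders={T2,T3,T4,T5}
Step 5: wait(T1) -> count=0 queue=[T1] holders={T2,T3,T4,T5}
Step 6: signal(T2) -> count=0 queue=[] holders={T1,T3,T4,T5}
Step 7: wait(T2) -> count=0 queue=[T2] holders={T1,T3,T4,T5}
Step 8: signal(T3) -> count=0 queue=[] holders={T1,T2,T4,T5}
Step 9: signal(T5) -> count=1 queue=[] holders={T1,T2,T4}
Step 10: signal(T4) -> count=2 queue=[] holders={T1,T2}
Step 11: signal(T2) -> count=3 queue=[] holders={T1}
Step 12: signal(T1) -> count=4 queue=[] holders={none}
Step 13: wait(T3) -> count=3 queue=[] holders={T3}
Step 14: wait(T4) -> count=2 queue=[] holders={T3,T4}
Final holders: {T3,T4} -> 2 thread(s)

Answer: 2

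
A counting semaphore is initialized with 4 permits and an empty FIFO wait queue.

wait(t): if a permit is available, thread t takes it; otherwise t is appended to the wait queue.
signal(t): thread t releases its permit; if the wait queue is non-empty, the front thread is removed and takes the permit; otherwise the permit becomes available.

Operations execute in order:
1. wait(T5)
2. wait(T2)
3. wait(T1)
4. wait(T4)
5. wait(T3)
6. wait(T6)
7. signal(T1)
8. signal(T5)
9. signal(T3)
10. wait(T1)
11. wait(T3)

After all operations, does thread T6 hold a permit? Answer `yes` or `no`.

Answer: yes

Derivation:
Step 1: wait(T5) -> count=3 queue=[] holders={T5}
Step 2: wait(T2) -> count=2 queue=[] holders={T2,T5}
Step 3: wait(T1) -> count=1 queue=[] holders={T1,T2,T5}
Step 4: wait(T4) -> count=0 queue=[] holders={T1,T2,T4,T5}
Step 5: wait(T3) -> count=0 queue=[T3] holders={T1,T2,T4,T5}
Step 6: wait(T6) -> count=0 queue=[T3,T6] holders={T1,T2,T4,T5}
Step 7: signal(T1) -> count=0 queue=[T6] holders={T2,T3,T4,T5}
Step 8: signal(T5) -> count=0 queue=[] holders={T2,T3,T4,T6}
Step 9: signal(T3) -> count=1 queue=[] holders={T2,T4,T6}
Step 10: wait(T1) -> count=0 queue=[] holders={T1,T2,T4,T6}
Step 11: wait(T3) -> count=0 queue=[T3] holders={T1,T2,T4,T6}
Final holders: {T1,T2,T4,T6} -> T6 in holders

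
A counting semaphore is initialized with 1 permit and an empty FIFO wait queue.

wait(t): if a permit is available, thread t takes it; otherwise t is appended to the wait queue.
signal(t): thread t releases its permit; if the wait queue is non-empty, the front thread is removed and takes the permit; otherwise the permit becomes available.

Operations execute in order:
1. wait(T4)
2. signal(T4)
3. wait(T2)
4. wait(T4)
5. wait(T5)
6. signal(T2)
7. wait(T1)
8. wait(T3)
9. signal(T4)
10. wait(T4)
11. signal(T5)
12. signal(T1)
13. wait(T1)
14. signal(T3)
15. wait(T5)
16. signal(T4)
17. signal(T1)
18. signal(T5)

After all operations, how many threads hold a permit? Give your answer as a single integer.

Step 1: wait(T4) -> count=0 queue=[] holders={T4}
Step 2: signal(T4) -> count=1 queue=[] holders={none}
Step 3: wait(T2) -> count=0 queue=[] holders={T2}
Step 4: wait(T4) -> count=0 queue=[T4] holders={T2}
Step 5: wait(T5) -> count=0 queue=[T4,T5] holders={T2}
Step 6: signal(T2) -> count=0 queue=[T5] holders={T4}
Step 7: wait(T1) -> count=0 queue=[T5,T1] holders={T4}
Step 8: wait(T3) -> count=0 queue=[T5,T1,T3] holders={T4}
Step 9: signal(T4) -> count=0 queue=[T1,T3] holders={T5}
Step 10: wait(T4) -> count=0 queue=[T1,T3,T4] holders={T5}
Step 11: signal(T5) -> count=0 queue=[T3,T4] holders={T1}
Step 12: signal(T1) -> count=0 queue=[T4] holders={T3}
Step 13: wait(T1) -> count=0 queue=[T4,T1] holders={T3}
Step 14: signal(T3) -> count=0 queue=[T1] holders={T4}
Step 15: wait(T5) -> count=0 queue=[T1,T5] holders={T4}
Step 16: signal(T4) -> count=0 queue=[T5] holders={T1}
Step 17: signal(T1) -> count=0 queue=[] holders={T5}
Step 18: signal(T5) -> count=1 queue=[] holders={none}
Final holders: {none} -> 0 thread(s)

Answer: 0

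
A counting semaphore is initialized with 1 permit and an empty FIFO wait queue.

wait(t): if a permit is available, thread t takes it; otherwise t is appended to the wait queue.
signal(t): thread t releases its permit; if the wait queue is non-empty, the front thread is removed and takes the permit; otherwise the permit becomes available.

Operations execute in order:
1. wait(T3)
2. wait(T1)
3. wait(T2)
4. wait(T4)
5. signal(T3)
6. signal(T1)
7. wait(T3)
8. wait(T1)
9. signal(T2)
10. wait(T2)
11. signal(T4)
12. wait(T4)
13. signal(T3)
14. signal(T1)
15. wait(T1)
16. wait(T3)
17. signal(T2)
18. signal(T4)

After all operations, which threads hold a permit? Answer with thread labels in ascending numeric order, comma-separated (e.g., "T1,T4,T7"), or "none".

Answer: T1

Derivation:
Step 1: wait(T3) -> count=0 queue=[] holders={T3}
Step 2: wait(T1) -> count=0 queue=[T1] holders={T3}
Step 3: wait(T2) -> count=0 queue=[T1,T2] holders={T3}
Step 4: wait(T4) -> count=0 queue=[T1,T2,T4] holders={T3}
Step 5: signal(T3) -> count=0 queue=[T2,T4] holders={T1}
Step 6: signal(T1) -> count=0 queue=[T4] holders={T2}
Step 7: wait(T3) -> count=0 queue=[T4,T3] holders={T2}
Step 8: wait(T1) -> count=0 queue=[T4,T3,T1] holders={T2}
Step 9: signal(T2) -> count=0 queue=[T3,T1] holders={T4}
Step 10: wait(T2) -> count=0 queue=[T3,T1,T2] holders={T4}
Step 11: signal(T4) -> count=0 queue=[T1,T2] holders={T3}
Step 12: wait(T4) -> count=0 queue=[T1,T2,T4] holders={T3}
Step 13: signal(T3) -> count=0 queue=[T2,T4] holders={T1}
Step 14: signal(T1) -> count=0 queue=[T4] holders={T2}
Step 15: wait(T1) -> count=0 queue=[T4,T1] holders={T2}
Step 16: wait(T3) -> count=0 queue=[T4,T1,T3] holders={T2}
Step 17: signal(T2) -> count=0 queue=[T1,T3] holders={T4}
Step 18: signal(T4) -> count=0 queue=[T3] holders={T1}
Final holders: T1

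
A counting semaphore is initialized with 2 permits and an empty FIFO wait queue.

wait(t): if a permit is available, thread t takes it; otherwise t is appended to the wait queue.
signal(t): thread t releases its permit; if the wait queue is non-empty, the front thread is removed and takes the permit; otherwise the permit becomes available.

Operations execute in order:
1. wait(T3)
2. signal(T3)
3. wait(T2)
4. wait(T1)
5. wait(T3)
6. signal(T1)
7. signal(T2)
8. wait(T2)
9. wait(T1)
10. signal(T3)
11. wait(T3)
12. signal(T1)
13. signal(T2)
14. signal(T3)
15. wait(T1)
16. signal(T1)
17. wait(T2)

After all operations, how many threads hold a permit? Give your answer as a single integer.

Answer: 1

Derivation:
Step 1: wait(T3) -> count=1 queue=[] holders={T3}
Step 2: signal(T3) -> count=2 queue=[] holders={none}
Step 3: wait(T2) -> count=1 queue=[] holders={T2}
Step 4: wait(T1) -> count=0 queue=[] holders={T1,T2}
Step 5: wait(T3) -> count=0 queue=[T3] holders={T1,T2}
Step 6: signal(T1) -> count=0 queue=[] holders={T2,T3}
Step 7: signal(T2) -> count=1 queue=[] holders={T3}
Step 8: wait(T2) -> count=0 queue=[] holders={T2,T3}
Step 9: wait(T1) -> count=0 queue=[T1] holders={T2,T3}
Step 10: signal(T3) -> count=0 queue=[] holders={T1,T2}
Step 11: wait(T3) -> count=0 queue=[T3] holders={T1,T2}
Step 12: signal(T1) -> count=0 queue=[] holders={T2,T3}
Step 13: signal(T2) -> count=1 queue=[] holders={T3}
Step 14: signal(T3) -> count=2 queue=[] holders={none}
Step 15: wait(T1) -> count=1 queue=[] holders={T1}
Step 16: signal(T1) -> count=2 queue=[] holders={none}
Step 17: wait(T2) -> count=1 queue=[] holders={T2}
Final holders: {T2} -> 1 thread(s)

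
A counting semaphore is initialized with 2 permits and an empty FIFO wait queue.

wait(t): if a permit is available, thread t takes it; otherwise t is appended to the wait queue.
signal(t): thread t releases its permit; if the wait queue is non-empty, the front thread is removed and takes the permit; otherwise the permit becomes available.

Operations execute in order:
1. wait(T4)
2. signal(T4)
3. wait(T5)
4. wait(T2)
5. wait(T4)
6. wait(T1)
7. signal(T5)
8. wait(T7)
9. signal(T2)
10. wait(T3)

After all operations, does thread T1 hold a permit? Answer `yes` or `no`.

Step 1: wait(T4) -> count=1 queue=[] holders={T4}
Step 2: signal(T4) -> count=2 queue=[] holders={none}
Step 3: wait(T5) -> count=1 queue=[] holders={T5}
Step 4: wait(T2) -> count=0 queue=[] holders={T2,T5}
Step 5: wait(T4) -> count=0 queue=[T4] holders={T2,T5}
Step 6: wait(T1) -> count=0 queue=[T4,T1] holders={T2,T5}
Step 7: signal(T5) -> count=0 queue=[T1] holders={T2,T4}
Step 8: wait(T7) -> count=0 queue=[T1,T7] holders={T2,T4}
Step 9: signal(T2) -> count=0 queue=[T7] holders={T1,T4}
Step 10: wait(T3) -> count=0 queue=[T7,T3] holders={T1,T4}
Final holders: {T1,T4} -> T1 in holders

Answer: yes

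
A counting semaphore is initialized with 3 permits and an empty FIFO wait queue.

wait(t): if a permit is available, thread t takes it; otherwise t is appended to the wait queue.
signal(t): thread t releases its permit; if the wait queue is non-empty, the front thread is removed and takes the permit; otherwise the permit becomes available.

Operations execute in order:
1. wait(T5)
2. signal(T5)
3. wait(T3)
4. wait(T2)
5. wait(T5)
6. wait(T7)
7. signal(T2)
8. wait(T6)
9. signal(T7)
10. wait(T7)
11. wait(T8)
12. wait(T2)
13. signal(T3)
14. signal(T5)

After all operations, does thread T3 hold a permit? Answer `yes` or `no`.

Step 1: wait(T5) -> count=2 queue=[] holders={T5}
Step 2: signal(T5) -> count=3 queue=[] holders={none}
Step 3: wait(T3) -> count=2 queue=[] holders={T3}
Step 4: wait(T2) -> count=1 queue=[] holders={T2,T3}
Step 5: wait(T5) -> count=0 queue=[] holders={T2,T3,T5}
Step 6: wait(T7) -> count=0 queue=[T7] holders={T2,T3,T5}
Step 7: signal(T2) -> count=0 queue=[] holders={T3,T5,T7}
Step 8: wait(T6) -> count=0 queue=[T6] holders={T3,T5,T7}
Step 9: signal(T7) -> count=0 queue=[] holders={T3,T5,T6}
Step 10: wait(T7) -> count=0 queue=[T7] holders={T3,T5,T6}
Step 11: wait(T8) -> count=0 queue=[T7,T8] holders={T3,T5,T6}
Step 12: wait(T2) -> count=0 queue=[T7,T8,T2] holders={T3,T5,T6}
Step 13: signal(T3) -> count=0 queue=[T8,T2] holders={T5,T6,T7}
Step 14: signal(T5) -> count=0 queue=[T2] holders={T6,T7,T8}
Final holders: {T6,T7,T8} -> T3 not in holders

Answer: no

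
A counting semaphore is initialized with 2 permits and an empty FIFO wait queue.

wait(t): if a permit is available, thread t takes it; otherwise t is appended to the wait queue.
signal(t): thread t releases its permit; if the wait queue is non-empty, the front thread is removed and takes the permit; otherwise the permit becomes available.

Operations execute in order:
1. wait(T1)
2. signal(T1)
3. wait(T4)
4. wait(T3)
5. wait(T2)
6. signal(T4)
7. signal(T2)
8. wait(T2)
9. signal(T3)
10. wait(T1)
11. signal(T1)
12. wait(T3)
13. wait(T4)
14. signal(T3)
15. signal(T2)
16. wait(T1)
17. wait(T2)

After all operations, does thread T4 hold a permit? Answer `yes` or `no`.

Step 1: wait(T1) -> count=1 queue=[] holders={T1}
Step 2: signal(T1) -> count=2 queue=[] holders={none}
Step 3: wait(T4) -> count=1 queue=[] holders={T4}
Step 4: wait(T3) -> count=0 queue=[] holders={T3,T4}
Step 5: wait(T2) -> count=0 queue=[T2] holders={T3,T4}
Step 6: signal(T4) -> count=0 queue=[] holders={T2,T3}
Step 7: signal(T2) -> count=1 queue=[] holders={T3}
Step 8: wait(T2) -> count=0 queue=[] holders={T2,T3}
Step 9: signal(T3) -> count=1 queue=[] holders={T2}
Step 10: wait(T1) -> count=0 queue=[] holders={T1,T2}
Step 11: signal(T1) -> count=1 queue=[] holders={T2}
Step 12: wait(T3) -> count=0 queue=[] holders={T2,T3}
Step 13: wait(T4) -> count=0 queue=[T4] holders={T2,T3}
Step 14: signal(T3) -> count=0 queue=[] holders={T2,T4}
Step 15: signal(T2) -> count=1 queue=[] holders={T4}
Step 16: wait(T1) -> count=0 queue=[] holders={T1,T4}
Step 17: wait(T2) -> count=0 queue=[T2] holders={T1,T4}
Final holders: {T1,T4} -> T4 in holders

Answer: yes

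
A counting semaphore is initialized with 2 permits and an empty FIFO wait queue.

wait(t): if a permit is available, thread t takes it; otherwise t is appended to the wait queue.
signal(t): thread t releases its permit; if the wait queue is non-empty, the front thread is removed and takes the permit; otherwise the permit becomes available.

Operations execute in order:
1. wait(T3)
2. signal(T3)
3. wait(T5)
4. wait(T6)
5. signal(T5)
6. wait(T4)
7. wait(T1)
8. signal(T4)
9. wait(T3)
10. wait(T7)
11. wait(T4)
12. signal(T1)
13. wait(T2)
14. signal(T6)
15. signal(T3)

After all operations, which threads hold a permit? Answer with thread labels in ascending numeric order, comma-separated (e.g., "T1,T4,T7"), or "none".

Answer: T4,T7

Derivation:
Step 1: wait(T3) -> count=1 queue=[] holders={T3}
Step 2: signal(T3) -> count=2 queue=[] holders={none}
Step 3: wait(T5) -> count=1 queue=[] holders={T5}
Step 4: wait(T6) -> count=0 queue=[] holders={T5,T6}
Step 5: signal(T5) -> count=1 queue=[] holders={T6}
Step 6: wait(T4) -> count=0 queue=[] holders={T4,T6}
Step 7: wait(T1) -> count=0 queue=[T1] holders={T4,T6}
Step 8: signal(T4) -> count=0 queue=[] holders={T1,T6}
Step 9: wait(T3) -> count=0 queue=[T3] holders={T1,T6}
Step 10: wait(T7) -> count=0 queue=[T3,T7] holders={T1,T6}
Step 11: wait(T4) -> count=0 queue=[T3,T7,T4] holders={T1,T6}
Step 12: signal(T1) -> count=0 queue=[T7,T4] holders={T3,T6}
Step 13: wait(T2) -> count=0 queue=[T7,T4,T2] holders={T3,T6}
Step 14: signal(T6) -> count=0 queue=[T4,T2] holders={T3,T7}
Step 15: signal(T3) -> count=0 queue=[T2] holders={T4,T7}
Final holders: T4,T7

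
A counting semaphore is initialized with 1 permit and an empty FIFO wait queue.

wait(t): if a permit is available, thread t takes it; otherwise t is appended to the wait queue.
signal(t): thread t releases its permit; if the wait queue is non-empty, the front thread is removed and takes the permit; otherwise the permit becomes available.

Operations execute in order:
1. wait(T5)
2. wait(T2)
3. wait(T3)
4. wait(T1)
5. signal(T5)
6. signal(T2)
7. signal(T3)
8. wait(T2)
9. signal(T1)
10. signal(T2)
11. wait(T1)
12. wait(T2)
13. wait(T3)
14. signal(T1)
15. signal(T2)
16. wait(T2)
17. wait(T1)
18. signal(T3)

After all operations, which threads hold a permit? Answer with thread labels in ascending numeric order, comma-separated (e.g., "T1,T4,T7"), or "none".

Step 1: wait(T5) -> count=0 queue=[] holders={T5}
Step 2: wait(T2) -> count=0 queue=[T2] holders={T5}
Step 3: wait(T3) -> count=0 queue=[T2,T3] holders={T5}
Step 4: wait(T1) -> count=0 queue=[T2,T3,T1] holders={T5}
Step 5: signal(T5) -> count=0 queue=[T3,T1] holders={T2}
Step 6: signal(T2) -> count=0 queue=[T1] holders={T3}
Step 7: signal(T3) -> count=0 queue=[] holders={T1}
Step 8: wait(T2) -> count=0 queue=[T2] holders={T1}
Step 9: signal(T1) -> count=0 queue=[] holders={T2}
Step 10: signal(T2) -> count=1 queue=[] holders={none}
Step 11: wait(T1) -> count=0 queue=[] holders={T1}
Step 12: wait(T2) -> count=0 queue=[T2] holders={T1}
Step 13: wait(T3) -> count=0 queue=[T2,T3] holders={T1}
Step 14: signal(T1) -> count=0 queue=[T3] holders={T2}
Step 15: signal(T2) -> count=0 queue=[] holders={T3}
Step 16: wait(T2) -> count=0 queue=[T2] holders={T3}
Step 17: wait(T1) -> count=0 queue=[T2,T1] holders={T3}
Step 18: signal(T3) -> count=0 queue=[T1] holders={T2}
Final holders: T2

Answer: T2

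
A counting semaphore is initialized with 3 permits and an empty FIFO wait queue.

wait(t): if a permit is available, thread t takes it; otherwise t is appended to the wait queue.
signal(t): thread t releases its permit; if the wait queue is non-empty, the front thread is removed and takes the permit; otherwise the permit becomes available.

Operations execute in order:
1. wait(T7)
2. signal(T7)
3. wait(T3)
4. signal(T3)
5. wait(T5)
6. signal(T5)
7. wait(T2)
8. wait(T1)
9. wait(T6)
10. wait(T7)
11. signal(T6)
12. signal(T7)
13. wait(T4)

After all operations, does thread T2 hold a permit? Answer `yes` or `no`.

Answer: yes

Derivation:
Step 1: wait(T7) -> count=2 queue=[] holders={T7}
Step 2: signal(T7) -> count=3 queue=[] holders={none}
Step 3: wait(T3) -> count=2 queue=[] holders={T3}
Step 4: signal(T3) -> count=3 queue=[] holders={none}
Step 5: wait(T5) -> count=2 queue=[] holders={T5}
Step 6: signal(T5) -> count=3 queue=[] holders={none}
Step 7: wait(T2) -> count=2 queue=[] holders={T2}
Step 8: wait(T1) -> count=1 queue=[] holders={T1,T2}
Step 9: wait(T6) -> count=0 queue=[] holders={T1,T2,T6}
Step 10: wait(T7) -> count=0 queue=[T7] holders={T1,T2,T6}
Step 11: signal(T6) -> count=0 queue=[] holders={T1,T2,T7}
Step 12: signal(T7) -> count=1 queue=[] holders={T1,T2}
Step 13: wait(T4) -> count=0 queue=[] holders={T1,T2,T4}
Final holders: {T1,T2,T4} -> T2 in holders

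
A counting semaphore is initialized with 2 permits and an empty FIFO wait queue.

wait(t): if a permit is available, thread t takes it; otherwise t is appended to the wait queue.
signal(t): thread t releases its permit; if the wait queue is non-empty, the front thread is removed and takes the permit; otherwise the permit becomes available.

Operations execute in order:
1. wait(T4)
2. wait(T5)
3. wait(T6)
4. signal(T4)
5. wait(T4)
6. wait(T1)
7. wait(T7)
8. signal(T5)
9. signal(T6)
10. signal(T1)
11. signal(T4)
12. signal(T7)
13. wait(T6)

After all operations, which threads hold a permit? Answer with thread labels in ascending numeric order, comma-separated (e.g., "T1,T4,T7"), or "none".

Step 1: wait(T4) -> count=1 queue=[] holders={T4}
Step 2: wait(T5) -> count=0 queue=[] holders={T4,T5}
Step 3: wait(T6) -> count=0 queue=[T6] holders={T4,T5}
Step 4: signal(T4) -> count=0 queue=[] holders={T5,T6}
Step 5: wait(T4) -> count=0 queue=[T4] holders={T5,T6}
Step 6: wait(T1) -> count=0 queue=[T4,T1] holders={T5,T6}
Step 7: wait(T7) -> count=0 queue=[T4,T1,T7] holders={T5,T6}
Step 8: signal(T5) -> count=0 queue=[T1,T7] holders={T4,T6}
Step 9: signal(T6) -> count=0 queue=[T7] holders={T1,T4}
Step 10: signal(T1) -> count=0 queue=[] holders={T4,T7}
Step 11: signal(T4) -> count=1 queue=[] holders={T7}
Step 12: signal(T7) -> count=2 queue=[] holders={none}
Step 13: wait(T6) -> count=1 queue=[] holders={T6}
Final holders: T6

Answer: T6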